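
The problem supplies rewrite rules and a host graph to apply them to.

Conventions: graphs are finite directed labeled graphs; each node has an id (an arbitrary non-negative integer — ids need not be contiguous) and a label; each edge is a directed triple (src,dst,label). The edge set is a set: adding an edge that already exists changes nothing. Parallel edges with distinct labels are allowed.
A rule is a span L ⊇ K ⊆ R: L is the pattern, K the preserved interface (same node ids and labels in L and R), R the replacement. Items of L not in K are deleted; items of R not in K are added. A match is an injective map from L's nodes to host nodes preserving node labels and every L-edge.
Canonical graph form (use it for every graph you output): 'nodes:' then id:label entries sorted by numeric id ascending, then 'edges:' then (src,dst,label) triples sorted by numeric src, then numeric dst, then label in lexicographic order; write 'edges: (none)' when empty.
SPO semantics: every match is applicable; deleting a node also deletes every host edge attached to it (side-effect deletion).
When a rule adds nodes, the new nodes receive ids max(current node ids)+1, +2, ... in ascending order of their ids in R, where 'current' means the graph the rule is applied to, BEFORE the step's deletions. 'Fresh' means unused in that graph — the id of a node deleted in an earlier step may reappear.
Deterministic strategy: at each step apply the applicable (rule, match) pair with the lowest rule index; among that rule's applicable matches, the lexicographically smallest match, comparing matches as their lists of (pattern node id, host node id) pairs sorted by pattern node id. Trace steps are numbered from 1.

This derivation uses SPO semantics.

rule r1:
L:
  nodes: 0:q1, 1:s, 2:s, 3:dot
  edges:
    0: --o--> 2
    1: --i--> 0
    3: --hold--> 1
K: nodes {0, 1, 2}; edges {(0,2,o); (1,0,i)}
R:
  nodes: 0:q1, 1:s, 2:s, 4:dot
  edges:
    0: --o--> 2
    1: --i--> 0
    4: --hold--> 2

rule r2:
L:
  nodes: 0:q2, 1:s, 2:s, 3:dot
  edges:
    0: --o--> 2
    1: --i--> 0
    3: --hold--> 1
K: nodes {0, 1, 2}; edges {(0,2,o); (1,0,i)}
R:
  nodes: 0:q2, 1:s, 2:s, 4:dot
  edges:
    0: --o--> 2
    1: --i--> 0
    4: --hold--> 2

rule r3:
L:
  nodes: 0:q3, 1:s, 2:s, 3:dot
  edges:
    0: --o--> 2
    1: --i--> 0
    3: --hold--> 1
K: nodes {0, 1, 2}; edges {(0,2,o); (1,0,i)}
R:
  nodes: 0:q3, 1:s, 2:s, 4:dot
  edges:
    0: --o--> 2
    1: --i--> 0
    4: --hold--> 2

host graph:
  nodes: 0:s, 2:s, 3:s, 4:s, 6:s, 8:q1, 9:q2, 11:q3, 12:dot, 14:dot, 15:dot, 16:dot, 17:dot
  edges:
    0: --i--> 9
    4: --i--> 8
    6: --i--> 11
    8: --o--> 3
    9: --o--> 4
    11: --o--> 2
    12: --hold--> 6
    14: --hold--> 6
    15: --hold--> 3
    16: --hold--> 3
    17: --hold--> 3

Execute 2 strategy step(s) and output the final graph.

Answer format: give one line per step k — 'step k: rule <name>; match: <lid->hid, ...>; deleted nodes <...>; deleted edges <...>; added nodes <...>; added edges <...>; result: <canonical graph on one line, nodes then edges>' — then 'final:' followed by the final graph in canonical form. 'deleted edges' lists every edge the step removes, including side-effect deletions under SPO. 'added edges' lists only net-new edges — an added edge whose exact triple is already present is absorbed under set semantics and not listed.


step 1: rule r3; match: 0->11, 1->6, 2->2, 3->12; deleted nodes 12; deleted edges (12,6,hold); added nodes 18; added edges (18,2,hold); result: nodes: 0:s, 2:s, 3:s, 4:s, 6:s, 8:q1, 9:q2, 11:q3, 14:dot, 15:dot, 16:dot, 17:dot, 18:dot edges: (0,9,i); (4,8,i); (6,11,i); (8,3,o); (9,4,o); (11,2,o); (14,6,hold); (15,3,hold); (16,3,hold); (17,3,hold); (18,2,hold)
step 2: rule r3; match: 0->11, 1->6, 2->2, 3->14; deleted nodes 14; deleted edges (14,6,hold); added nodes 19; added edges (19,2,hold); result: nodes: 0:s, 2:s, 3:s, 4:s, 6:s, 8:q1, 9:q2, 11:q3, 15:dot, 16:dot, 17:dot, 18:dot, 19:dot edges: (0,9,i); (4,8,i); (6,11,i); (8,3,o); (9,4,o); (11,2,o); (15,3,hold); (16,3,hold); (17,3,hold); (18,2,hold); (19,2,hold)
final:
nodes: 0:s, 2:s, 3:s, 4:s, 6:s, 8:q1, 9:q2, 11:q3, 15:dot, 16:dot, 17:dot, 18:dot, 19:dot
edges: (0,9,i); (4,8,i); (6,11,i); (8,3,o); (9,4,o); (11,2,o); (15,3,hold); (16,3,hold); (17,3,hold); (18,2,hold); (19,2,hold)


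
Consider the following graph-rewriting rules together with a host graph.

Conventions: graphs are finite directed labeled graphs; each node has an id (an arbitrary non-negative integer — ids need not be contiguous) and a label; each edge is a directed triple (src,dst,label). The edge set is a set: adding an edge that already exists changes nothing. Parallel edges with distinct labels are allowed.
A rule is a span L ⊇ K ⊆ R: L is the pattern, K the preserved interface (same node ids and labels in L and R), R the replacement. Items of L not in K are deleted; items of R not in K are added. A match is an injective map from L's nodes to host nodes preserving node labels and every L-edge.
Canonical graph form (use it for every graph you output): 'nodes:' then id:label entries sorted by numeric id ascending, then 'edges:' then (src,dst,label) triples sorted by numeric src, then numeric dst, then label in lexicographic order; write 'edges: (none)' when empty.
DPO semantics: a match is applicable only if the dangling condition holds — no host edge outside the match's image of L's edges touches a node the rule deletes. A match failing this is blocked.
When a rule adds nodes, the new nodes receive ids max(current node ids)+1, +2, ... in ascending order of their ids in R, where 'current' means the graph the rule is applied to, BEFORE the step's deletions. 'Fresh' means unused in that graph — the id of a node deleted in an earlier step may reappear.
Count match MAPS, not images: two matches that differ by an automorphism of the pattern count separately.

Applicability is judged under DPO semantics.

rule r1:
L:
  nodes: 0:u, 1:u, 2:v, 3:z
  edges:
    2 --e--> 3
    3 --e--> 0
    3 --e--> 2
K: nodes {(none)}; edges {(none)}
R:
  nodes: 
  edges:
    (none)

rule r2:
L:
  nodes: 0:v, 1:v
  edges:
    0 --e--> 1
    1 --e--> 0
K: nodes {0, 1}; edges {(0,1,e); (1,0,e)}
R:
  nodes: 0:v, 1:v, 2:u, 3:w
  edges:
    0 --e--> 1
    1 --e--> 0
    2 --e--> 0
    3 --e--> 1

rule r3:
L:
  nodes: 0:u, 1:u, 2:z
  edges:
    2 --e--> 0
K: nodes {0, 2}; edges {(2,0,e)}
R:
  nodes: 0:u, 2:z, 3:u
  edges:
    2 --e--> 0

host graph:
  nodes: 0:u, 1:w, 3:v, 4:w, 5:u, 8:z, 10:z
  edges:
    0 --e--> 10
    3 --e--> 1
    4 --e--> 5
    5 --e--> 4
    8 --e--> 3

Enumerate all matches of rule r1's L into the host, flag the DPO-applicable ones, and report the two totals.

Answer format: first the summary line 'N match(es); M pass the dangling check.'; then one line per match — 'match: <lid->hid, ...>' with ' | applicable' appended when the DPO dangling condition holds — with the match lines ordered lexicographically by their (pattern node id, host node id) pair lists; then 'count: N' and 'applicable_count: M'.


0 match(es); 0 pass the dangling check.
count: 0
applicable_count: 0


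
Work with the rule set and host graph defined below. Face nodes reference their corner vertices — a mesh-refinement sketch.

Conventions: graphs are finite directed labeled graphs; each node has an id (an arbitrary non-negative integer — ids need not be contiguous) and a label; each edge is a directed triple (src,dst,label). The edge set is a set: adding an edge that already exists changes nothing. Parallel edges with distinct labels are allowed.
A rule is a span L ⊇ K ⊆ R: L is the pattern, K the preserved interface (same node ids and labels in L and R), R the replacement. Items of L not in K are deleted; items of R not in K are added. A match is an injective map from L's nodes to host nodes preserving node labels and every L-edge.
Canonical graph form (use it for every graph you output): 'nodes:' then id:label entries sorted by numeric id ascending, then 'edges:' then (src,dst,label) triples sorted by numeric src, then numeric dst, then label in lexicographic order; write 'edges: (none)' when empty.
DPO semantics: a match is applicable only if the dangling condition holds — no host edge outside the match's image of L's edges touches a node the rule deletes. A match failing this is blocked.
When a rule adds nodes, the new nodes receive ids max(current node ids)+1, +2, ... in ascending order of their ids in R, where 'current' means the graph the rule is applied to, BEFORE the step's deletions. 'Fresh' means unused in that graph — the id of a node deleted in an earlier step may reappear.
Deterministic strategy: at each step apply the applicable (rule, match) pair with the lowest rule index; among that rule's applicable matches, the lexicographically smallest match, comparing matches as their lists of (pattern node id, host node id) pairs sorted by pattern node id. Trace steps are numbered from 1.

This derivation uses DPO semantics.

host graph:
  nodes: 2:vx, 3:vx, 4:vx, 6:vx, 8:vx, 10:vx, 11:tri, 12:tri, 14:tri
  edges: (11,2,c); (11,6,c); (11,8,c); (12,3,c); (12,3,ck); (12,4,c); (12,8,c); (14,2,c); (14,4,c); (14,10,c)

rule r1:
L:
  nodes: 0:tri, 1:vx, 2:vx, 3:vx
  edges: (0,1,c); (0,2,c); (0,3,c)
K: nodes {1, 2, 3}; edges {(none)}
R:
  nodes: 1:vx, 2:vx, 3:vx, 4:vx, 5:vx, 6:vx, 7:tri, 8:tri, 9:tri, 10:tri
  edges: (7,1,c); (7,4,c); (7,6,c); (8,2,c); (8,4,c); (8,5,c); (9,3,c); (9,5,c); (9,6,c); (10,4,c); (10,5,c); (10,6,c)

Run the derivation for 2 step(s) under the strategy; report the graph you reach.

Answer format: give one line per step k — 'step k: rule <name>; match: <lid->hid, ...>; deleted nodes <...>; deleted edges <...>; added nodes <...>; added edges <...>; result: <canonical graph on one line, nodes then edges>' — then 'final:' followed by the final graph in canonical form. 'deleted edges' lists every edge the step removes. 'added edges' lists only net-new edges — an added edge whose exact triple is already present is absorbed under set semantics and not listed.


step 1: rule r1; match: 0->11, 1->2, 2->6, 3->8; deleted nodes 11; deleted edges (11,2,c); (11,6,c); (11,8,c); added nodes 15, 16, 17, 18, 19, 20, 21; added edges (18,2,c); (18,15,c); (18,17,c); (19,6,c); (19,15,c); (19,16,c); (20,8,c); (20,16,c); (20,17,c); (21,15,c); (21,16,c); (21,17,c); result: nodes: 2:vx, 3:vx, 4:vx, 6:vx, 8:vx, 10:vx, 12:tri, 14:tri, 15:vx, 16:vx, 17:vx, 18:tri, 19:tri, 20:tri, 21:tri edges: (12,3,c); (12,3,ck); (12,4,c); (12,8,c); (14,2,c); (14,4,c); (14,10,c); (18,2,c); (18,15,c); (18,17,c); (19,6,c); (19,15,c); (19,16,c); (20,8,c); (20,16,c); (20,17,c); (21,15,c); (21,16,c); (21,17,c)
step 2: rule r1; match: 0->14, 1->2, 2->4, 3->10; deleted nodes 14; deleted edges (14,2,c); (14,4,c); (14,10,c); added nodes 22, 23, 24, 25, 26, 27, 28; added edges (25,2,c); (25,22,c); (25,24,c); (26,4,c); (26,22,c); (26,23,c); (27,10,c); (27,23,c); (27,24,c); (28,22,c); (28,23,c); (28,24,c); result: nodes: 2:vx, 3:vx, 4:vx, 6:vx, 8:vx, 10:vx, 12:tri, 15:vx, 16:vx, 17:vx, 18:tri, 19:tri, 20:tri, 21:tri, 22:vx, 23:vx, 24:vx, 25:tri, 26:tri, 27:tri, 28:tri edges: (12,3,c); (12,3,ck); (12,4,c); (12,8,c); (18,2,c); (18,15,c); (18,17,c); (19,6,c); (19,15,c); (19,16,c); (20,8,c); (20,16,c); (20,17,c); (21,15,c); (21,16,c); (21,17,c); (25,2,c); (25,22,c); (25,24,c); (26,4,c); (26,22,c); (26,23,c); (27,10,c); (27,23,c); (27,24,c); (28,22,c); (28,23,c); (28,24,c)
final:
nodes: 2:vx, 3:vx, 4:vx, 6:vx, 8:vx, 10:vx, 12:tri, 15:vx, 16:vx, 17:vx, 18:tri, 19:tri, 20:tri, 21:tri, 22:vx, 23:vx, 24:vx, 25:tri, 26:tri, 27:tri, 28:tri
edges: (12,3,c); (12,3,ck); (12,4,c); (12,8,c); (18,2,c); (18,15,c); (18,17,c); (19,6,c); (19,15,c); (19,16,c); (20,8,c); (20,16,c); (20,17,c); (21,15,c); (21,16,c); (21,17,c); (25,2,c); (25,22,c); (25,24,c); (26,4,c); (26,22,c); (26,23,c); (27,10,c); (27,23,c); (27,24,c); (28,22,c); (28,23,c); (28,24,c)


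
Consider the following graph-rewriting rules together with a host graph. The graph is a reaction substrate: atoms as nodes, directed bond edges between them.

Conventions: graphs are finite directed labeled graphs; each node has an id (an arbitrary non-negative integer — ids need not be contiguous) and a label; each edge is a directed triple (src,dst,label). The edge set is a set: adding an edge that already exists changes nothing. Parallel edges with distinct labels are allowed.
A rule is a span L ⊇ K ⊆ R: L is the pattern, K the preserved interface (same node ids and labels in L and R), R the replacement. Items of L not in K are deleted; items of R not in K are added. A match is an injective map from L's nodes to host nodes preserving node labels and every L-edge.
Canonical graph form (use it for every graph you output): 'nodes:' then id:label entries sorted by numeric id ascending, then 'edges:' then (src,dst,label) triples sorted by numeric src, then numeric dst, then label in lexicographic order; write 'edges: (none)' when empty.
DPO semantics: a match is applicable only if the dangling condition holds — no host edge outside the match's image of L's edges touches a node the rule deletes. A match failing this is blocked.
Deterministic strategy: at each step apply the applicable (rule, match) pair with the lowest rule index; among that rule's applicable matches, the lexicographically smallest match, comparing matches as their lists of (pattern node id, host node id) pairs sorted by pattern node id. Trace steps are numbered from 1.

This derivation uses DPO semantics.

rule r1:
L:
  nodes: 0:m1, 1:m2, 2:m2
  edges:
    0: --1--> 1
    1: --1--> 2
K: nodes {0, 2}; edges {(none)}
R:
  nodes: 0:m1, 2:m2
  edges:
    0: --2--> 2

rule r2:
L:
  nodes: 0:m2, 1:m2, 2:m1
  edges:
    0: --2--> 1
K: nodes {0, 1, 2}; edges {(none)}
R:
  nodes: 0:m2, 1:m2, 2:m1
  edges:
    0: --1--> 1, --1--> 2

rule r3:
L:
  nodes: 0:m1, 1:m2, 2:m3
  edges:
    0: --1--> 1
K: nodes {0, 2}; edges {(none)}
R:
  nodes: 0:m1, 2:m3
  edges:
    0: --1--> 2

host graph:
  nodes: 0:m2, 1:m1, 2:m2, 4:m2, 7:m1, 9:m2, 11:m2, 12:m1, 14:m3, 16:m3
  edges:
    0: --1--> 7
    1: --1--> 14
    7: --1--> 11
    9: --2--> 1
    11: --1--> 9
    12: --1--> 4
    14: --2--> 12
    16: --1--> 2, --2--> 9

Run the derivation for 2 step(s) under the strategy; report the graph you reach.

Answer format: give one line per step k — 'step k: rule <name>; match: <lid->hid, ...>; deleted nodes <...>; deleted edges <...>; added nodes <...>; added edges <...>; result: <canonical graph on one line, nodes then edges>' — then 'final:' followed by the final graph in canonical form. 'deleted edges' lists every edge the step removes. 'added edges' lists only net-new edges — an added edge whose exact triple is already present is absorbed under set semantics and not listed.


step 1: rule r1; match: 0->7, 1->11, 2->9; deleted nodes 11; deleted edges (7,11,1); (11,9,1); added nodes (none); added edges (7,9,2); result: nodes: 0:m2, 1:m1, 2:m2, 4:m2, 7:m1, 9:m2, 12:m1, 14:m3, 16:m3 edges: (0,7,1); (1,14,1); (7,9,2); (9,1,2); (12,4,1); (14,12,2); (16,2,1); (16,9,2)
step 2: rule r3; match: 0->12, 1->4, 2->14; deleted nodes 4; deleted edges (12,4,1); added nodes (none); added edges (12,14,1); result: nodes: 0:m2, 1:m1, 2:m2, 7:m1, 9:m2, 12:m1, 14:m3, 16:m3 edges: (0,7,1); (1,14,1); (7,9,2); (9,1,2); (12,14,1); (14,12,2); (16,2,1); (16,9,2)
final:
nodes: 0:m2, 1:m1, 2:m2, 7:m1, 9:m2, 12:m1, 14:m3, 16:m3
edges: (0,7,1); (1,14,1); (7,9,2); (9,1,2); (12,14,1); (14,12,2); (16,2,1); (16,9,2)


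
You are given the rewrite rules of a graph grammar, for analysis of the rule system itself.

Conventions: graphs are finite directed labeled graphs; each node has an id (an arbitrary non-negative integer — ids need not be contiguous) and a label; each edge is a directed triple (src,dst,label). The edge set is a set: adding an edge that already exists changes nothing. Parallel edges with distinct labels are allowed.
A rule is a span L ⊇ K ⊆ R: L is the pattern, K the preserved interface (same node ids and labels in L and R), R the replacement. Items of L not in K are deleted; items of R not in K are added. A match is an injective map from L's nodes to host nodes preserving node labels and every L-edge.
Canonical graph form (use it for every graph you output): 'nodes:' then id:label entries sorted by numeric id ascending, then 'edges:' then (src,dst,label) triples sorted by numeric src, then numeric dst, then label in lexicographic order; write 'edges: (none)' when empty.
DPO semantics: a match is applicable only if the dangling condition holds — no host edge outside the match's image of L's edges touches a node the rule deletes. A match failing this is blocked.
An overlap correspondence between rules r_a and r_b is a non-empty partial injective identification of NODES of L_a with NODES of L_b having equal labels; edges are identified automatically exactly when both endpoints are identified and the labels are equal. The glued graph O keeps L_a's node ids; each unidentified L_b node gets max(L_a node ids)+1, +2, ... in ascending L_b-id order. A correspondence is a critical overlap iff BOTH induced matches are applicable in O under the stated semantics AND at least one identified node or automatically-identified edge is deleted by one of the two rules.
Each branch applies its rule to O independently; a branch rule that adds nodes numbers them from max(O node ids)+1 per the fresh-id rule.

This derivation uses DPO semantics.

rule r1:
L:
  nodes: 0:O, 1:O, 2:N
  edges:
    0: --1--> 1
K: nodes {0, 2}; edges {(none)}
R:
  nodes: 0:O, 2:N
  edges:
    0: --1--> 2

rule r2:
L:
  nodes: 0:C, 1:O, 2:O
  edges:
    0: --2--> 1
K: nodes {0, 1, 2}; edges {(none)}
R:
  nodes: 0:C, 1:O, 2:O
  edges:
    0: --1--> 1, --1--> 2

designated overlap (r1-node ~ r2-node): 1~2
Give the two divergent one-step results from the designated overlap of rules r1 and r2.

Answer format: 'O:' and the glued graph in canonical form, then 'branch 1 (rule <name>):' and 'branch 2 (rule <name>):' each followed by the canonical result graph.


O:
nodes: 0:O, 1:O, 2:N, 3:C, 4:O
edges: (0,1,1); (3,4,2)
branch 1 (rule r1):
nodes: 0:O, 2:N, 3:C, 4:O
edges: (0,2,1); (3,4,2)
branch 2 (rule r2):
nodes: 0:O, 1:O, 2:N, 3:C, 4:O
edges: (0,1,1); (3,1,1); (3,4,1)


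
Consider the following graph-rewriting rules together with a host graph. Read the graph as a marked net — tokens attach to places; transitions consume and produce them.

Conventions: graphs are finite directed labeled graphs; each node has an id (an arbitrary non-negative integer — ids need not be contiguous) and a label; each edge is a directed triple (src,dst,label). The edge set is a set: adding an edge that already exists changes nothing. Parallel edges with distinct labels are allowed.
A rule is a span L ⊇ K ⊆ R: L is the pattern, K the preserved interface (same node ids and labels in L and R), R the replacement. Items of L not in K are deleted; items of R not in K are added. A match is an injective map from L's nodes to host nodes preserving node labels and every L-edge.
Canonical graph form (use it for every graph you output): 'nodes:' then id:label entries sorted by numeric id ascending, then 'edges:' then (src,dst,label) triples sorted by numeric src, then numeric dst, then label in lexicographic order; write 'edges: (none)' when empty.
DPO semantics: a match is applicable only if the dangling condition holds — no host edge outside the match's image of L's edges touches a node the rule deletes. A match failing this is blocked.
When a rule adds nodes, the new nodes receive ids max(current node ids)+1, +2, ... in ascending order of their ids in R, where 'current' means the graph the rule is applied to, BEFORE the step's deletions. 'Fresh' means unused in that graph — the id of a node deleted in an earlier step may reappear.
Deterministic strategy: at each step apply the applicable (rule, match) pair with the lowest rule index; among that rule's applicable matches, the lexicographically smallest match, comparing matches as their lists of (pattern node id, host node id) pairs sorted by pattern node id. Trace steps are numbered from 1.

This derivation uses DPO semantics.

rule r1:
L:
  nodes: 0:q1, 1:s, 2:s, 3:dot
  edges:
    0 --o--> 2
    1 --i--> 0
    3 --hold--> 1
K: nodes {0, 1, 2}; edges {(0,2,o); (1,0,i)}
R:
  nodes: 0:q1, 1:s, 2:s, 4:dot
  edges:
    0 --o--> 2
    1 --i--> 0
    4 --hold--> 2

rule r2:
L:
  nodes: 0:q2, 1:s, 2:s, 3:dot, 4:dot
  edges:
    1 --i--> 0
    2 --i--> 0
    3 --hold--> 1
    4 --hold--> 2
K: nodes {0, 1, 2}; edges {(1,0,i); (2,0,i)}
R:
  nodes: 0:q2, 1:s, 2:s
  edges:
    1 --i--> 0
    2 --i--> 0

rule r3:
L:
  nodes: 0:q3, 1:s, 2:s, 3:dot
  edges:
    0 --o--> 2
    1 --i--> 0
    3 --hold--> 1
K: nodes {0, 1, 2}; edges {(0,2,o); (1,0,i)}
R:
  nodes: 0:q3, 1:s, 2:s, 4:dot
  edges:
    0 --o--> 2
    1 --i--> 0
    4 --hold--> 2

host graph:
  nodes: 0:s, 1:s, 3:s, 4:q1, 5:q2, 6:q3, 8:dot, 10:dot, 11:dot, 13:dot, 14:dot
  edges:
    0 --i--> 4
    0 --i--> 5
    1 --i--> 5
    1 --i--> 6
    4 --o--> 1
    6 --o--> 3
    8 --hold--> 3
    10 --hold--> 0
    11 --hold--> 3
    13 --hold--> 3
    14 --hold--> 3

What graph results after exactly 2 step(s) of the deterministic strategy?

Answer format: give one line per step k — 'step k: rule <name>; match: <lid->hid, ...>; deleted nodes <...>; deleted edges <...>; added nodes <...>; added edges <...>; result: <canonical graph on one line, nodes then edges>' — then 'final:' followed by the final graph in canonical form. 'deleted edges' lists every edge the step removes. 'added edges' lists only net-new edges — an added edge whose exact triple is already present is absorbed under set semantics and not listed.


step 1: rule r1; match: 0->4, 1->0, 2->1, 3->10; deleted nodes 10; deleted edges (10,0,hold); added nodes 15; added edges (15,1,hold); result: nodes: 0:s, 1:s, 3:s, 4:q1, 5:q2, 6:q3, 8:dot, 11:dot, 13:dot, 14:dot, 15:dot edges: (0,4,i); (0,5,i); (1,5,i); (1,6,i); (4,1,o); (6,3,o); (8,3,hold); (11,3,hold); (13,3,hold); (14,3,hold); (15,1,hold)
step 2: rule r3; match: 0->6, 1->1, 2->3, 3->15; deleted nodes 15; deleted edges (15,1,hold); added nodes 16; added edges (16,3,hold); result: nodes: 0:s, 1:s, 3:s, 4:q1, 5:q2, 6:q3, 8:dot, 11:dot, 13:dot, 14:dot, 16:dot edges: (0,4,i); (0,5,i); (1,5,i); (1,6,i); (4,1,o); (6,3,o); (8,3,hold); (11,3,hold); (13,3,hold); (14,3,hold); (16,3,hold)
final:
nodes: 0:s, 1:s, 3:s, 4:q1, 5:q2, 6:q3, 8:dot, 11:dot, 13:dot, 14:dot, 16:dot
edges: (0,4,i); (0,5,i); (1,5,i); (1,6,i); (4,1,o); (6,3,o); (8,3,hold); (11,3,hold); (13,3,hold); (14,3,hold); (16,3,hold)


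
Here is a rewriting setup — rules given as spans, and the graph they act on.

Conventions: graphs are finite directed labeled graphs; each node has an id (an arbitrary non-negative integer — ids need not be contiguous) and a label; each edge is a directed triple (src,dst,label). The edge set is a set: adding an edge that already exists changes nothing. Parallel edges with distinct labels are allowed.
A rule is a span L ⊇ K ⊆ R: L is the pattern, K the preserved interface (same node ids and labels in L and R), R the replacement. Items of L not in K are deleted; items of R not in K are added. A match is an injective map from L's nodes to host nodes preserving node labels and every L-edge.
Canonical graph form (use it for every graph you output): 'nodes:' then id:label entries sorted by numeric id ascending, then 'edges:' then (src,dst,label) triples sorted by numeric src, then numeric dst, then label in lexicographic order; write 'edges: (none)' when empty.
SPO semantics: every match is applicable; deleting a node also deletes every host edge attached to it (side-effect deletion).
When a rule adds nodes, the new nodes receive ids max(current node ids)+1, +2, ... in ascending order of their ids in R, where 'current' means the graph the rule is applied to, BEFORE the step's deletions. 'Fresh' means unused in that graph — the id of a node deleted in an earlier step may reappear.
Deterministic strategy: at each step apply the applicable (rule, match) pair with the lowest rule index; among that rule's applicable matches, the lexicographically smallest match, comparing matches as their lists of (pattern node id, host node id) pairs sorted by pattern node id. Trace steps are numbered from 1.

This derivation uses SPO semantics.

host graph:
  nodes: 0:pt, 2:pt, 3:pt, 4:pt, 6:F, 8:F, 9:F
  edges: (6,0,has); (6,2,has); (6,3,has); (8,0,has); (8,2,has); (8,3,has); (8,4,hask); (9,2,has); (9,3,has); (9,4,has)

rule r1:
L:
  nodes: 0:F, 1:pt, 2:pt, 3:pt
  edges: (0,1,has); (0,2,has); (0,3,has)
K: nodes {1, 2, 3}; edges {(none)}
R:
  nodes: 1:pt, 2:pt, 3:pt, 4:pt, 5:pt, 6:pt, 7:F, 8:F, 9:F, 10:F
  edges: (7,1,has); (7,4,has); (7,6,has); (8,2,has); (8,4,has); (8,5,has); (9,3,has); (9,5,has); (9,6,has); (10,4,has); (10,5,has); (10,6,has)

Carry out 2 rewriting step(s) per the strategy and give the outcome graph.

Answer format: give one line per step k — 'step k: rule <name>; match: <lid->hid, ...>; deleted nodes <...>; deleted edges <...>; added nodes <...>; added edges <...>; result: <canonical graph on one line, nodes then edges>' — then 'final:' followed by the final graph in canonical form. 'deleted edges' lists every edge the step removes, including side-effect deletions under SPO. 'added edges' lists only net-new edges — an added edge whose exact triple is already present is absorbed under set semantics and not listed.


step 1: rule r1; match: 0->6, 1->0, 2->2, 3->3; deleted nodes 6; deleted edges (6,0,has); (6,2,has); (6,3,has); added nodes 10, 11, 12, 13, 14, 15, 16; added edges (13,0,has); (13,10,has); (13,12,has); (14,2,has); (14,10,has); (14,11,has); (15,3,has); (15,11,has); (15,12,has); (16,10,has); (16,11,has); (16,12,has); result: nodes: 0:pt, 2:pt, 3:pt, 4:pt, 8:F, 9:F, 10:pt, 11:pt, 12:pt, 13:F, 14:F, 15:F, 16:F edges: (8,0,has); (8,2,has); (8,3,has); (8,4,hask); (9,2,has); (9,3,has); (9,4,has); (13,0,has); (13,10,has); (13,12,has); (14,2,has); (14,10,has); (14,11,has); (15,3,has); (15,11,has); (15,12,has); (16,10,has); (16,11,has); (16,12,has)
step 2: rule r1; match: 0->8, 1->0, 2->2, 3->3; deleted nodes 8; deleted edges (8,0,has); (8,2,has); (8,3,has); (8,4,hask); added nodes 17, 18, 19, 20, 21, 22, 23; added edges (20,0,has); (20,17,has); (20,19,has); (21,2,has); (21,17,has); (21,18,has); (22,3,has); (22,18,has); (22,19,has); (23,17,has); (23,18,has); (23,19,has); result: nodes: 0:pt, 2:pt, 3:pt, 4:pt, 9:F, 10:pt, 11:pt, 12:pt, 13:F, 14:F, 15:F, 16:F, 17:pt, 18:pt, 19:pt, 20:F, 21:F, 22:F, 23:F edges: (9,2,has); (9,3,has); (9,4,has); (13,0,has); (13,10,has); (13,12,has); (14,2,has); (14,10,has); (14,11,has); (15,3,has); (15,11,has); (15,12,has); (16,10,has); (16,11,has); (16,12,has); (20,0,has); (20,17,has); (20,19,has); (21,2,has); (21,17,has); (21,18,has); (22,3,has); (22,18,has); (22,19,has); (23,17,has); (23,18,has); (23,19,has)
final:
nodes: 0:pt, 2:pt, 3:pt, 4:pt, 9:F, 10:pt, 11:pt, 12:pt, 13:F, 14:F, 15:F, 16:F, 17:pt, 18:pt, 19:pt, 20:F, 21:F, 22:F, 23:F
edges: (9,2,has); (9,3,has); (9,4,has); (13,0,has); (13,10,has); (13,12,has); (14,2,has); (14,10,has); (14,11,has); (15,3,has); (15,11,has); (15,12,has); (16,10,has); (16,11,has); (16,12,has); (20,0,has); (20,17,has); (20,19,has); (21,2,has); (21,17,has); (21,18,has); (22,3,has); (22,18,has); (22,19,has); (23,17,has); (23,18,has); (23,19,has)


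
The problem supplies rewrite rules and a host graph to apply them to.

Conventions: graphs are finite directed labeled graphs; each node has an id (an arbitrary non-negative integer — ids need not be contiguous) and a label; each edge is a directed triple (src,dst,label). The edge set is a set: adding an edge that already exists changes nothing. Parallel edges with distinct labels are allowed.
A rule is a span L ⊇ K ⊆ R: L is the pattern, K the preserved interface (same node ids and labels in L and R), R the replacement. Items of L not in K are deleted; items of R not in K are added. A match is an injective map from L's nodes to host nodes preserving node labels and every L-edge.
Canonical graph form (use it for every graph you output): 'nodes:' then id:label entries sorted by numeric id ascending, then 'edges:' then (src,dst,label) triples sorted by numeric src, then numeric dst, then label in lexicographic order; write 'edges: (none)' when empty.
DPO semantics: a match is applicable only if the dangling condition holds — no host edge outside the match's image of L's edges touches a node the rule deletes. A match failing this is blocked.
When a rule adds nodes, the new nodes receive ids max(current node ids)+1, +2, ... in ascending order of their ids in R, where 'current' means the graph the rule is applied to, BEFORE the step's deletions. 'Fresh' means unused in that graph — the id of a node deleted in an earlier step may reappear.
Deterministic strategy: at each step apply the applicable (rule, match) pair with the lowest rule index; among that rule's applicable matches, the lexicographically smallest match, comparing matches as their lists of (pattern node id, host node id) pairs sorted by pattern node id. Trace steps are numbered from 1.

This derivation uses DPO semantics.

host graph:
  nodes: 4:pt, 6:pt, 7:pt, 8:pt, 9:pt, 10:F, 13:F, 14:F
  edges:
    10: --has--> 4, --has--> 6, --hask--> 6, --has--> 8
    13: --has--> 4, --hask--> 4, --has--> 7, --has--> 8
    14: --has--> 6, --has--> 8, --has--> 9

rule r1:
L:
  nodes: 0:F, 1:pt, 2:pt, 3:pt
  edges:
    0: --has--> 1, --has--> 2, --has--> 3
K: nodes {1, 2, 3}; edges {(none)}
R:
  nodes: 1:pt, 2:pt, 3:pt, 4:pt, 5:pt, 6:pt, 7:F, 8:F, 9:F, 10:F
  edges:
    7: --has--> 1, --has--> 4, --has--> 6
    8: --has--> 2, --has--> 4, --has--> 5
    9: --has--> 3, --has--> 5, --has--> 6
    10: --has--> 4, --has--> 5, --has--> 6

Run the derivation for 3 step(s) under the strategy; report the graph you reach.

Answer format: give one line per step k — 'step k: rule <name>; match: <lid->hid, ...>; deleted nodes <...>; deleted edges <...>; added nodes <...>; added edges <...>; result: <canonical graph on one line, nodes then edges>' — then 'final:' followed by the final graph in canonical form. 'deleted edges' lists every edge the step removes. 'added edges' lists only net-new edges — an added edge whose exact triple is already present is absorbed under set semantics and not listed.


step 1: rule r1; match: 0->14, 1->6, 2->8, 3->9; deleted nodes 14; deleted edges (14,6,has); (14,8,has); (14,9,has); added nodes 15, 16, 17, 18, 19, 20, 21; added edges (18,6,has); (18,15,has); (18,17,has); (19,8,has); (19,15,has); (19,16,has); (20,9,has); (20,16,has); (20,17,has); (21,15,has); (21,16,has); (21,17,has); result: nodes: 4:pt, 6:pt, 7:pt, 8:pt, 9:pt, 10:F, 13:F, 15:pt, 16:pt, 17:pt, 18:F, 19:F, 20:F, 21:F edges: (10,4,has); (10,6,has); (10,6,hask); (10,8,has); (13,4,has); (13,4,hask); (13,7,has); (13,8,has); (18,6,has); (18,15,has); (18,17,has); (19,8,has); (19,15,has); (19,16,has); (20,9,has); (20,16,has); (20,17,has); (21,15,has); (21,16,has); (21,17,has)
step 2: rule r1; match: 0->18, 1->6, 2->15, 3->17; deleted nodes 18; deleted edges (18,6,has); (18,15,has); (18,17,has); added nodes 22, 23, 24, 25, 26, 27, 28; added edges (25,6,has); (25,22,has); (25,24,has); (26,15,has); (26,22,has); (26,23,has); (27,17,has); (27,23,has); (27,24,has); (28,22,has); (28,23,has); (28,24,has); result: nodes: 4:pt, 6:pt, 7:pt, 8:pt, 9:pt, 10:F, 13:F, 15:pt, 16:pt, 17:pt, 19:F, 20:F, 21:F, 22:pt, 23:pt, 24:pt, 25:F, 26:F, 27:F, 28:F edges: (10,4,has); (10,6,has); (10,6,hask); (10,8,has); (13,4,has); (13,4,hask); (13,7,has); (13,8,has); (19,8,has); (19,15,has); (19,16,has); (20,9,has); (20,16,has); (20,17,has); (21,15,has); (21,16,has); (21,17,has); (25,6,has); (25,22,has); (25,24,has); (26,15,has); (26,22,has); (26,23,has); (27,17,has); (27,23,has); (27,24,has); (28,22,has); (28,23,has); (28,24,has)
step 3: rule r1; match: 0->19, 1->8, 2->15, 3->16; deleted nodes 19; deleted edges (19,8,has); (19,15,has); (19,16,has); added nodes 29, 30, 31, 32, 33, 34, 35; added edges (32,8,has); (32,29,has); (32,31,has); (33,15,has); (33,29,has); (33,30,has); (34,16,has); (34,30,has); (34,31,has); (35,29,has); (35,30,has); (35,31,has); result: nodes: 4:pt, 6:pt, 7:pt, 8:pt, 9:pt, 10:F, 13:F, 15:pt, 16:pt, 17:pt, 20:F, 21:F, 22:pt, 23:pt, 24:pt, 25:F, 26:F, 27:F, 28:F, 29:pt, 30:pt, 31:pt, 32:F, 33:F, 34:F, 35:F edges: (10,4,has); (10,6,has); (10,6,hask); (10,8,has); (13,4,has); (13,4,hask); (13,7,has); (13,8,has); (20,9,has); (20,16,has); (20,17,has); (21,15,has); (21,16,has); (21,17,has); (25,6,has); (25,22,has); (25,24,has); (26,15,has); (26,22,has); (26,23,has); (27,17,has); (27,23,has); (27,24,has); (28,22,has); (28,23,has); (28,24,has); (32,8,has); (32,29,has); (32,31,has); (33,15,has); (33,29,has); (33,30,has); (34,16,has); (34,30,has); (34,31,has); (35,29,has); (35,30,has); (35,31,has)
final:
nodes: 4:pt, 6:pt, 7:pt, 8:pt, 9:pt, 10:F, 13:F, 15:pt, 16:pt, 17:pt, 20:F, 21:F, 22:pt, 23:pt, 24:pt, 25:F, 26:F, 27:F, 28:F, 29:pt, 30:pt, 31:pt, 32:F, 33:F, 34:F, 35:F
edges: (10,4,has); (10,6,has); (10,6,hask); (10,8,has); (13,4,has); (13,4,hask); (13,7,has); (13,8,has); (20,9,has); (20,16,has); (20,17,has); (21,15,has); (21,16,has); (21,17,has); (25,6,has); (25,22,has); (25,24,has); (26,15,has); (26,22,has); (26,23,has); (27,17,has); (27,23,has); (27,24,has); (28,22,has); (28,23,has); (28,24,has); (32,8,has); (32,29,has); (32,31,has); (33,15,has); (33,29,has); (33,30,has); (34,16,has); (34,30,has); (34,31,has); (35,29,has); (35,30,has); (35,31,has)


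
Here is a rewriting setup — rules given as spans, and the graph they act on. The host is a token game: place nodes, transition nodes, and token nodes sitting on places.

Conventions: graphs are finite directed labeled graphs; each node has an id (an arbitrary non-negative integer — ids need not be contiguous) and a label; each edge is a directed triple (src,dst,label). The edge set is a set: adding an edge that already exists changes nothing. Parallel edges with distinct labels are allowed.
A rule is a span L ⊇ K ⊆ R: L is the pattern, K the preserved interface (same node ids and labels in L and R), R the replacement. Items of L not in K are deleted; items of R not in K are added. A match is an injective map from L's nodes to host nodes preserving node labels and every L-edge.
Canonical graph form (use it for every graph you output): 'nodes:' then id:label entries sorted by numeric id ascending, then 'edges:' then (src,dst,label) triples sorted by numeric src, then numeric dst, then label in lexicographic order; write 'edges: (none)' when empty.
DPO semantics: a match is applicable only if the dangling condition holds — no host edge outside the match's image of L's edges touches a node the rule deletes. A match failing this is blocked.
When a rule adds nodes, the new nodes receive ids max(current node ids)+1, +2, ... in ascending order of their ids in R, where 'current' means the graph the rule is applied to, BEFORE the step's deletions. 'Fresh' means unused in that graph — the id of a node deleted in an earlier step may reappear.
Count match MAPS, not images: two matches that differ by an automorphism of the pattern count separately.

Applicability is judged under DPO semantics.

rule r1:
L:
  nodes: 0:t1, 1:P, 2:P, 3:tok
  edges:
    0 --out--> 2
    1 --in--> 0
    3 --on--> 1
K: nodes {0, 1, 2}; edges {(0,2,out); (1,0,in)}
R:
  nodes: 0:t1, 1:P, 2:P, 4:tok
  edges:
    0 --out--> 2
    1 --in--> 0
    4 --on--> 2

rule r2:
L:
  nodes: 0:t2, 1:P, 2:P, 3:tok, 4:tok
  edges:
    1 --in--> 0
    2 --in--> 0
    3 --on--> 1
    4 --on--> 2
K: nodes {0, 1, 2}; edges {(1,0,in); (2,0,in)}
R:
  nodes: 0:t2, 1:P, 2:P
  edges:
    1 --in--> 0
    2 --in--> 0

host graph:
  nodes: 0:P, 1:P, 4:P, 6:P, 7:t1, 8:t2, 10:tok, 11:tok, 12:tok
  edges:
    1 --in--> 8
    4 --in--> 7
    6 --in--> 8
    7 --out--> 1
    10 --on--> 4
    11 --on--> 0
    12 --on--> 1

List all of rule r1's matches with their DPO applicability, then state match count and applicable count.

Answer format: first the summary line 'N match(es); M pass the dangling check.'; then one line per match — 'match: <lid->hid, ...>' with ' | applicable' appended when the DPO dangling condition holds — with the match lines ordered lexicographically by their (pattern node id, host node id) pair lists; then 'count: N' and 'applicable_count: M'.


1 match(es); 1 pass the dangling check.
match: 0->7, 1->4, 2->1, 3->10 | applicable
count: 1
applicable_count: 1


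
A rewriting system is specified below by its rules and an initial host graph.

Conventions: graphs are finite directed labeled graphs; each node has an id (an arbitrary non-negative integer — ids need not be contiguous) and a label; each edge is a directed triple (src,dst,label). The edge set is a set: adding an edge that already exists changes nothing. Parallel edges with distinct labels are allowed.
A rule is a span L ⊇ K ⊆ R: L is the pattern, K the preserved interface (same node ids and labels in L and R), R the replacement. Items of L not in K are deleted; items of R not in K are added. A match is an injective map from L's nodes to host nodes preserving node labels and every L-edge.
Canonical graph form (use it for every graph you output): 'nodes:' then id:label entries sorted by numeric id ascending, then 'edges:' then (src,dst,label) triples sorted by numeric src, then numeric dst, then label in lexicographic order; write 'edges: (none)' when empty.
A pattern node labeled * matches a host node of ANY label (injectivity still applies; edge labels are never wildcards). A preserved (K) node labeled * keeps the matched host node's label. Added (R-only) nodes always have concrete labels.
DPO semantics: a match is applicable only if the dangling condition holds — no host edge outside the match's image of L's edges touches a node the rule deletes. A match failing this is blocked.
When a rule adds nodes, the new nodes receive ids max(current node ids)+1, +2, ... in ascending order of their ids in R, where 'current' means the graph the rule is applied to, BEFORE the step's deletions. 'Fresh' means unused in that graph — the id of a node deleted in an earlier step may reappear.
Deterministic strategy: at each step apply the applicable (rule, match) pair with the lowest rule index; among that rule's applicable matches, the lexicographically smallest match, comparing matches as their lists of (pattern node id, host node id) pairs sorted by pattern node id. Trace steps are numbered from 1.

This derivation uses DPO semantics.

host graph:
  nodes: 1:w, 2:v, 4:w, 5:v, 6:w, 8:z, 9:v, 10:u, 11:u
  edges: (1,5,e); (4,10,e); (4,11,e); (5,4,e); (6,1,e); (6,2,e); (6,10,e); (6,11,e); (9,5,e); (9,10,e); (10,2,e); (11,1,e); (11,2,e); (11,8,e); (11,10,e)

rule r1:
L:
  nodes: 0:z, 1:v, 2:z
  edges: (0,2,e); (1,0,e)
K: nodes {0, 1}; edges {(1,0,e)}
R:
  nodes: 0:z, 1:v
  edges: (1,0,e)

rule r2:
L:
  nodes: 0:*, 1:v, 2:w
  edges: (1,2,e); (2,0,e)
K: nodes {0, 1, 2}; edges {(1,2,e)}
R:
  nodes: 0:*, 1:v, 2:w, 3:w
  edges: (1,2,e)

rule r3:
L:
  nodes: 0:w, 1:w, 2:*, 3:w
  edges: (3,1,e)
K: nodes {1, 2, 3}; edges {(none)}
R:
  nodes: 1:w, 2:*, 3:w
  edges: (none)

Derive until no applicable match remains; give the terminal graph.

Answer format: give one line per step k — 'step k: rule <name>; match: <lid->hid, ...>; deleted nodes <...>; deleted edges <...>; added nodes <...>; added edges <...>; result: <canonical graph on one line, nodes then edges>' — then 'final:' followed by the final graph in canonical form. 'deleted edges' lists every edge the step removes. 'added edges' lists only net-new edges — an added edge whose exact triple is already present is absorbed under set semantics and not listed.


step 1: rule r2; match: 0->10, 1->5, 2->4; deleted nodes (none); deleted edges (4,10,e); added nodes 12; added edges (none); result: nodes: 1:w, 2:v, 4:w, 5:v, 6:w, 8:z, 9:v, 10:u, 11:u, 12:w edges: (1,5,e); (4,11,e); (5,4,e); (6,1,e); (6,2,e); (6,10,e); (6,11,e); (9,5,e); (9,10,e); (10,2,e); (11,1,e); (11,2,e); (11,8,e); (11,10,e)
step 2: rule r2; match: 0->11, 1->5, 2->4; deleted nodes (none); deleted edges (4,11,e); added nodes 13; added edges (none); result: nodes: 1:w, 2:v, 4:w, 5:v, 6:w, 8:z, 9:v, 10:u, 11:u, 12:w, 13:w edges: (1,5,e); (5,4,e); (6,1,e); (6,2,e); (6,10,e); (6,11,e); (9,5,e); (9,10,e); (10,2,e); (11,1,e); (11,2,e); (11,8,e); (11,10,e)
step 3: rule r3; match: 0->12, 1->1, 2->2, 3->6; deleted nodes 12; deleted edges (6,1,e); added nodes (none); added edges (none); result: nodes: 1:w, 2:v, 4:w, 5:v, 6:w, 8:z, 9:v, 10:u, 11:u, 13:w edges: (1,5,e); (5,4,e); (6,2,e); (6,10,e); (6,11,e); (9,5,e); (9,10,e); (10,2,e); (11,1,e); (11,2,e); (11,8,e); (11,10,e)
final:
nodes: 1:w, 2:v, 4:w, 5:v, 6:w, 8:z, 9:v, 10:u, 11:u, 13:w
edges: (1,5,e); (5,4,e); (6,2,e); (6,10,e); (6,11,e); (9,5,e); (9,10,e); (10,2,e); (11,1,e); (11,2,e); (11,8,e); (11,10,e)
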